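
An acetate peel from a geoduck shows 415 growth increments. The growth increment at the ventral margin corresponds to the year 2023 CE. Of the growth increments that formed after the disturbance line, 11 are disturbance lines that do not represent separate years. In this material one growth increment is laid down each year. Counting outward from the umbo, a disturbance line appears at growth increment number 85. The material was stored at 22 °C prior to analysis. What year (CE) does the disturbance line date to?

The disturbance line sits at growth increment 85 from the umbo, so 415 − 85 = 330 growth increments formed after it.
330 − 11 false = 319 true growth increments after the disturbance line.
The growth increment at the ventral margin is 2023 CE, so the disturbance line dates to 2023 − 319 = 1704 CE.

1704 CE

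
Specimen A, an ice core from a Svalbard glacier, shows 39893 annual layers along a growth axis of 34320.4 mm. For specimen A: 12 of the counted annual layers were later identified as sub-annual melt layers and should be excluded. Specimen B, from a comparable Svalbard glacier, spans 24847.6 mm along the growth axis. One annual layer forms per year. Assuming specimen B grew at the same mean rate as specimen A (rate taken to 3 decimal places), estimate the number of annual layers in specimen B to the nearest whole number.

Specimen A: true annual layer count = 39893 − 12 = 39881.
A: 34320.4 mm over 39881 years gives 34320.4 / 39881 ≈ 0.861 mm/yr.
For B, 24847.6 / 0.861 = 28859.00 years ≈ 28859 annual layers.

28859 annual layers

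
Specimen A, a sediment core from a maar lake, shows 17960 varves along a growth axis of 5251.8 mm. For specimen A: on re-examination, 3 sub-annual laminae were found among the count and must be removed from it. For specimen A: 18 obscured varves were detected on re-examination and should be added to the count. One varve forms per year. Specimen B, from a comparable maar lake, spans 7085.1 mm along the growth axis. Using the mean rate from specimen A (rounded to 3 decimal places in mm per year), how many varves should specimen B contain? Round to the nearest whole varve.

24264 varves

Specimen A: true varve count = 17960 − 3 + 18 = 17975.
A: Mean rate = 5251.8 mm / 17975 years ≈ 0.292 mm/year.
For B, 7085.1 / 0.292 = 24264.04 years ≈ 24264 varves.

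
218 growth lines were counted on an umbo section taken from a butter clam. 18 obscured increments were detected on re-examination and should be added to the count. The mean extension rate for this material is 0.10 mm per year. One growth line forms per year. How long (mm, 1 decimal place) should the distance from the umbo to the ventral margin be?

Adjusted count: 218 + 18 = 236 growth lines.
Length ≈ 0.10 × 236 = 23.6 mm.

23.6 mm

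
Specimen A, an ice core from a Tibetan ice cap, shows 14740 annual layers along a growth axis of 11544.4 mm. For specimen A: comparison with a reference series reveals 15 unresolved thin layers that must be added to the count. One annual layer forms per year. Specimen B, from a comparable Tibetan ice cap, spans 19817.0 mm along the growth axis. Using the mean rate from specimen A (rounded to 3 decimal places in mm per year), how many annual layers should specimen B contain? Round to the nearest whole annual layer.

Specimen A: true annual layer count = 14740 + 15 = 14755.
A: Mean rate = 11544.4 mm / 14755 years ≈ 0.782 mm/year.
B spans 19817.0 / 0.782 = 25341.43 years ≈ 25341 annual layers.

25341 annual layers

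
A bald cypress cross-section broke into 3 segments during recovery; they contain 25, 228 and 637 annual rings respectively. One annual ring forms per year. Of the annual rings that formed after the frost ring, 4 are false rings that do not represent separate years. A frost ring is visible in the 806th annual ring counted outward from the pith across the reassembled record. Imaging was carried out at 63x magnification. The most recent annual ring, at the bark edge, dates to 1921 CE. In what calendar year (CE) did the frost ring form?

Total annual rings = 25 + 228 + 637 = 890.
Between annual ring 806 and the bark edge there are 890 − 806 = 84 annual rings.
Removing the 4 false annual rings leaves 84 − 4 = 80 true annual rings beyond the frost ring.
The annual ring at the bark edge is 1921 CE, so the frost ring dates to 1921 − 80 = 1841 CE.

1841 CE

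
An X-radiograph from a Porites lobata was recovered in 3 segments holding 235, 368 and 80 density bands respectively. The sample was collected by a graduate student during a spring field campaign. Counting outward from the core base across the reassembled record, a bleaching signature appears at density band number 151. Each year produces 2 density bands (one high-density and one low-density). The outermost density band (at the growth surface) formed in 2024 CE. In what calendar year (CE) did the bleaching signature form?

Total density bands = 235 + 368 + 80 = 683.
683 − 151 = 532 density bands lie beyond the bleaching signature toward the growth surface.
Dividing by 2 density bands per year: 532 / 2 = 266 years.
The density band at the growth surface is 2024 CE, so the bleaching signature dates to 2024 − 266 = 1758 CE.

1758 CE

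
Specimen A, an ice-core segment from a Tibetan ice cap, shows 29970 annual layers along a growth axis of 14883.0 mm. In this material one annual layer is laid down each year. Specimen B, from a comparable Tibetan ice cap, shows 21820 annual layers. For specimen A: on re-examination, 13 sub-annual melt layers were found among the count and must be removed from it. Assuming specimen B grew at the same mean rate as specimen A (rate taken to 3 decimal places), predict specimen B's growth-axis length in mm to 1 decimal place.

Specimen A: adjusted count: 29970 − 13 = 29957 annual layers.
A: Extension rate ≈ 14883.0 / 29957 = 0.497 mm/yr.
For B, 0.497 mm/year × 21820 years = 10844.5 mm.

10844.5 mm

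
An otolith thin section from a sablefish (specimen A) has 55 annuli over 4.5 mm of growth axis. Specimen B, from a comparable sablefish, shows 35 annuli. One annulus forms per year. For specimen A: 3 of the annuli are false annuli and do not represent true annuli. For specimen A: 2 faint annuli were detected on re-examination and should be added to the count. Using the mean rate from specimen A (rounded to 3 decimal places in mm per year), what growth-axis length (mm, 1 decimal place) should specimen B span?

2.9 mm

Specimen A: after corrections the count is 55 − 3 + 2 = 54 annuli.
A: 4.5 mm over 54 years gives 4.5 / 54 ≈ 0.083 mm/year.
Length of B = 0.083 × 35 = 2.9 mm.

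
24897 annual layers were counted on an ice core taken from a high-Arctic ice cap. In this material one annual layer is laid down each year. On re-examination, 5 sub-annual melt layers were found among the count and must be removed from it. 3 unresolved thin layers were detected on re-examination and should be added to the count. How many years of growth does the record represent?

24895 yr

Adjusted count: 24897 − 5 + 3 = 24895 annual layers.
With a one-to-one annual layer periodicity this is 24895 years.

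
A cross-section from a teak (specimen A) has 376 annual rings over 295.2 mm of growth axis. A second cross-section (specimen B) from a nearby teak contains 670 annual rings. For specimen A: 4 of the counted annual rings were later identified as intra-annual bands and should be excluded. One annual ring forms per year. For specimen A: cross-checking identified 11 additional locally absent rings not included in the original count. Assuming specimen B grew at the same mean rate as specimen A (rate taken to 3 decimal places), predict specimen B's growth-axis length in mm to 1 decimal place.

516.6 mm

Specimen A: after corrections the count is 376 − 4 + 11 = 383 annual rings.
A: Mean rate = 295.2 mm / 383 years ≈ 0.771 mm/yr.
B's length ≈ 0.771 × 670 = 516.6 mm.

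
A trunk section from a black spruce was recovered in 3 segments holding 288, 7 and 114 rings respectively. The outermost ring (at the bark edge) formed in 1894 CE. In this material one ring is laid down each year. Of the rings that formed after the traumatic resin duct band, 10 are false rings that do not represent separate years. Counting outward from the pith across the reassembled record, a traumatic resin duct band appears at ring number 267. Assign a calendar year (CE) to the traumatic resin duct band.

1762 CE

Total rings = 288 + 7 + 114 = 409.
409 − 267 = 142 rings lie beyond the traumatic resin duct band toward the bark edge.
Excluding 10 false rings: 142 − 10 = 132.
Counting back 132 years from 1894 CE places the traumatic resin duct band in 1894 − 132 = 1762 CE.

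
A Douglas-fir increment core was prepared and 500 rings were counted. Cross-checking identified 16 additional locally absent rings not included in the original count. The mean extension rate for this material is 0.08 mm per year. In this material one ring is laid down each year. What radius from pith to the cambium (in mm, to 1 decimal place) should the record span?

41.3 mm

True ring count = 500 + 16 = 516.
Length ≈ 0.08 × 516 = 41.3 mm.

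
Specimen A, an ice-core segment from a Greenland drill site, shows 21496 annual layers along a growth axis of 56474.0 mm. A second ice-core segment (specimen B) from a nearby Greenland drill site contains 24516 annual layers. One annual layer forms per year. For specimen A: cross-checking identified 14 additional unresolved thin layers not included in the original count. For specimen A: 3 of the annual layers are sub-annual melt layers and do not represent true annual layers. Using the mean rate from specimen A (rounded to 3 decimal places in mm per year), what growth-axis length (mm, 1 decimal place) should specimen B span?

64379.0 mm

Specimen A: adjusted count: 21496 − 3 + 14 = 21507 annual layers.
A: 56474.0 mm over 21507 years gives 56474.0 / 21507 ≈ 2.626 mm/yr.
Length of B = 2.626 × 24516 = 64379.0 mm.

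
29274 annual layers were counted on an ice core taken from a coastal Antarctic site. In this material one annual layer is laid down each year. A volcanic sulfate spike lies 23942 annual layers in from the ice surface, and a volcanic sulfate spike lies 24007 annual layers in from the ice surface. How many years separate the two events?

24007 − 23942 = 65 annual layers lie between the two events.
One annual layer per year makes the interval 65 years.

65 years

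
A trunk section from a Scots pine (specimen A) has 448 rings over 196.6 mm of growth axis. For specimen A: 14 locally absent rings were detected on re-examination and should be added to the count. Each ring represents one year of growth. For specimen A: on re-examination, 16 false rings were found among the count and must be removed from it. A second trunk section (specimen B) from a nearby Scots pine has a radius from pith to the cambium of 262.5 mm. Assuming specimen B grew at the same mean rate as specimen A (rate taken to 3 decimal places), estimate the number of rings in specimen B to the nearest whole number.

595 rings

Specimen A: after corrections the count is 448 − 16 + 14 = 446 rings.
A: Extension rate ≈ 196.6 / 446 = 0.441 mm per year.
Specimen B: 262.5 mm / 0.441 mm per year = 595.24 years ≈ 595 rings.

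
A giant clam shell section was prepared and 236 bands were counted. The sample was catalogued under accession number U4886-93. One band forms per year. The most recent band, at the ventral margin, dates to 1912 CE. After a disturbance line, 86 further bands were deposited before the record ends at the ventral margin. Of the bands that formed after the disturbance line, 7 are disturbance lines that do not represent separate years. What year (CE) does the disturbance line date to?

1833 CE

86 bands formed after the disturbance line.
86 − 7 false = 79 true bands after the disturbance line.
1912 − 79 = 1833 CE.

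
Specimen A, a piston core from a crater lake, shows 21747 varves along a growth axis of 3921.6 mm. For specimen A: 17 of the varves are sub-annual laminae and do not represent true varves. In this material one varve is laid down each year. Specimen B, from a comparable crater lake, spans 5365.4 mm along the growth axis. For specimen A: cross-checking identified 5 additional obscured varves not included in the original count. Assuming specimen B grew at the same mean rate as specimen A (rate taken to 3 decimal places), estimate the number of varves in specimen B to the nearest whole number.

Specimen A: after corrections the count is 21747 − 17 + 5 = 21735 varves.
A: 3921.6 mm over 21735 years gives 3921.6 / 21735 ≈ 0.180 mm/yr.
B spans 5365.4 / 0.180 = 29807.78 years ≈ 29808 varves.

29808 varves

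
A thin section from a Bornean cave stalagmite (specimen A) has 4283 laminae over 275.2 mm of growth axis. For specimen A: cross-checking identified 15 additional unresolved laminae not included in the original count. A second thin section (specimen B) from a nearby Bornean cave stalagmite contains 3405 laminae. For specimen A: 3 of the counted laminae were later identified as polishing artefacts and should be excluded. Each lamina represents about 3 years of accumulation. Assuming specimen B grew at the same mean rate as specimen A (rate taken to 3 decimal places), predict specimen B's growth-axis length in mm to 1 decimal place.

214.5 mm

Specimen A: after corrections the count is 4283 − 3 + 15 = 4295 laminae.
Specimen A: 4295 laminae at 3 years each span 4295 × 3 = 12885 years.
A: Extension rate ≈ 275.2 / 12885 = 0.021 mm/yr.
Specimen B: multiplying by 3 years per lamina: 3405 × 3 = 10215 years. B's length ≈ 0.021 × 10215 = 214.5 mm.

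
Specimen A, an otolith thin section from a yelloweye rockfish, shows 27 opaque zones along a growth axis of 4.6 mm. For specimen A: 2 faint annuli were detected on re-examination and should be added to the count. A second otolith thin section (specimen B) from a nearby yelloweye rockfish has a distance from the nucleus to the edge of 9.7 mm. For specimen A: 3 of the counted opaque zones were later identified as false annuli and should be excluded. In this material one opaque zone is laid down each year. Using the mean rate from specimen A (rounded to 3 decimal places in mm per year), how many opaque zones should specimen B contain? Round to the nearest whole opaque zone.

Specimen A: true opaque zone count = 27 − 3 + 2 = 26.
A: Extension rate ≈ 4.6 / 26 = 0.177 mm/year.
B spans 9.7 / 0.177 = 54.80 years ≈ 55 opaque zones.

55 opaque zones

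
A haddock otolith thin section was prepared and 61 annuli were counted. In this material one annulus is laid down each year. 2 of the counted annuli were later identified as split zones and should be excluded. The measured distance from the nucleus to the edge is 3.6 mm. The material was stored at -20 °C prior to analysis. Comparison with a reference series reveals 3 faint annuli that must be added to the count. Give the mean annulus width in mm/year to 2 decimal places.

After corrections the count is 61 − 2 + 3 = 62 annuli.
Mean rate = 3.6 mm / 62 years ≈ 0.06 mm/year.

0.06 mm/year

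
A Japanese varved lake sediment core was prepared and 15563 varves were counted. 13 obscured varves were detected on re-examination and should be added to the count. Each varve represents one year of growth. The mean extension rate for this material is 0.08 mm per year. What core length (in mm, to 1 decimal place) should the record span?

1246.1 mm

After corrections the count is 15563 + 13 = 15576 varves.
15576 years at 0.08 mm/year gives 0.08 × 15576 = 1246.1 mm.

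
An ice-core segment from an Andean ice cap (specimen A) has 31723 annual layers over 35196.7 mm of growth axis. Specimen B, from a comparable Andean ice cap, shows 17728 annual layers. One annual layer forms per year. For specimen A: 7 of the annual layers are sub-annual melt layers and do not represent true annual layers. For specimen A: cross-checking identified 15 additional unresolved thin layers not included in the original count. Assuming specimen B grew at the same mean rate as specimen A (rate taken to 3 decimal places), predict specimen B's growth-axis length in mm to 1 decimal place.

Specimen A: adjusted count: 31723 − 7 + 15 = 31731 annual layers.
A: Extension rate ≈ 35196.7 / 31731 = 1.109 mm per year.
B's length ≈ 1.109 × 17728 = 19660.4 mm.

19660.4 mm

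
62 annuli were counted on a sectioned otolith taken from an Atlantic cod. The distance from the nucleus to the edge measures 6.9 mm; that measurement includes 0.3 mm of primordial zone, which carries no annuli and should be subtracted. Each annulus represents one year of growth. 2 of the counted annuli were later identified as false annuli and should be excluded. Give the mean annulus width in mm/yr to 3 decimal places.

Correcting the raw count gives 62 − 2 = 60 true annuli.
The growth record spans 6.9 − 0.3 = 6.6 mm.
Mean rate = 6.6 mm / 60 years ≈ 0.110 mm/yr.

0.110 mm/yr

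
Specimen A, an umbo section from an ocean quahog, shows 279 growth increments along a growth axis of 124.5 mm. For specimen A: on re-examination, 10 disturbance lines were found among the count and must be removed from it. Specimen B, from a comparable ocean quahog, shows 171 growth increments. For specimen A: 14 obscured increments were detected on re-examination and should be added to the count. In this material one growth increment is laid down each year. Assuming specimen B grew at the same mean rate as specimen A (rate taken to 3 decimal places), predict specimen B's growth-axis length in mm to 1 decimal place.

Specimen A: correcting the raw count gives 279 − 10 + 14 = 283 true growth increments.
A: 124.5 mm over 283 years gives 124.5 / 283 ≈ 0.440 mm per year.
For B, 0.440 mm/year × 171 years = 75.2 mm.

75.2 mm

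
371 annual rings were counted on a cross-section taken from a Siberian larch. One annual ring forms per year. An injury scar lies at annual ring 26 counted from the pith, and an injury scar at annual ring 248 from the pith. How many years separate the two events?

222 years

The two markers are separated by 248 − 26 = 222 annual rings.
At one annual ring per year, 222 years elapsed between them.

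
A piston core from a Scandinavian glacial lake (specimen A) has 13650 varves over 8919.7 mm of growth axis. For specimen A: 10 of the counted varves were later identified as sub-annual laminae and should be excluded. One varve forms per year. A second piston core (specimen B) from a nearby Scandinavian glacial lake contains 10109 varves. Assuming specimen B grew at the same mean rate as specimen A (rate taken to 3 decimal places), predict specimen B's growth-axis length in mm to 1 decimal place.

Specimen A: true varve count = 13650 − 10 = 13640.
A: Mean rate = 8919.7 mm / 13640 years ≈ 0.654 mm/yr.
For B, 0.654 mm/year × 10109 years = 6611.3 mm.

6611.3 mm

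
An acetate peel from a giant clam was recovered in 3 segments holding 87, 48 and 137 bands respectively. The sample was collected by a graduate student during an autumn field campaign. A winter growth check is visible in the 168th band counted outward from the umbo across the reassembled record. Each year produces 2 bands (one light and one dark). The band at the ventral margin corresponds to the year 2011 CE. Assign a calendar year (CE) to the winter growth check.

1959 CE

Total bands = 87 + 48 + 137 = 272.
Between band 168 and the ventral margin there are 272 − 168 = 104 bands.
104 bands at 2 per year is 104 / 2 = 52 years.
The band at the ventral margin is 2011 CE, so the winter growth check dates to 2011 − 52 = 1959 CE.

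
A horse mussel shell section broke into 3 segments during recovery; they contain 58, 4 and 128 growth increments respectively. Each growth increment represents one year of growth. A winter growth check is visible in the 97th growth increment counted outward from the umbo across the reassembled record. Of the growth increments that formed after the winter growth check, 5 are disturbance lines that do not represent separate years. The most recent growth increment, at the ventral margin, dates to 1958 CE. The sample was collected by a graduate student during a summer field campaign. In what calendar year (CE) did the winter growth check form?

1870 CE

Total growth increments = 58 + 4 + 128 = 190.
The winter growth check sits at growth increment 97 from the umbo, so 190 − 97 = 93 growth increments formed after it.
Removing the 5 false growth increments leaves 93 − 5 = 88 true growth increments beyond the winter growth check.
1958 − 88 = 1870 CE.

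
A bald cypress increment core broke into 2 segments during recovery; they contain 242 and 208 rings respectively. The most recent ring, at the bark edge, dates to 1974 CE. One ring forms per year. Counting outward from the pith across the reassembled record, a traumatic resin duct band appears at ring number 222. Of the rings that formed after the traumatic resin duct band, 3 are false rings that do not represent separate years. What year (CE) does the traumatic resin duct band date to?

1749 CE

Total rings = 242 + 208 = 450.
450 − 222 = 228 rings lie beyond the traumatic resin duct band toward the bark edge.
Removing the 3 false rings leaves 228 − 3 = 225 true rings beyond the traumatic resin duct band.
1974 − 225 = 1749 CE.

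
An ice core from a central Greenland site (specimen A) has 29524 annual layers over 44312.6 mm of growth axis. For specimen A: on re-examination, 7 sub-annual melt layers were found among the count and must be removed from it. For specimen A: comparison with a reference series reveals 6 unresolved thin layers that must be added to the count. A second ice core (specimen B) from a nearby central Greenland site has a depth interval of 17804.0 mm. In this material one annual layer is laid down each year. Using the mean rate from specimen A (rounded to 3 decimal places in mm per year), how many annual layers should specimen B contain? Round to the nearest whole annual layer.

11861 annual layers

Specimen A: true annual layer count = 29524 − 7 + 6 = 29523.
A: Extension rate ≈ 44312.6 / 29523 = 1.501 mm per year.
B spans 17804.0 / 1.501 = 11861.43 years ≈ 11861 annual layers.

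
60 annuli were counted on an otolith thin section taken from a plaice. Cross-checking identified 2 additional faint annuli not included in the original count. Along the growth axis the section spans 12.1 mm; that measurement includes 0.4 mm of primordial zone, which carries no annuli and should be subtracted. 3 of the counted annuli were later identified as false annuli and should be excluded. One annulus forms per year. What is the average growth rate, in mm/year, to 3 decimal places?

0.198 mm/year

After corrections the count is 60 − 3 + 2 = 59 annuli.
Removing the 0.4 mm offcut leaves 12.1 − 0.4 = 11.7 mm.
Mean rate = 11.7 mm / 59 years ≈ 0.198 mm/year.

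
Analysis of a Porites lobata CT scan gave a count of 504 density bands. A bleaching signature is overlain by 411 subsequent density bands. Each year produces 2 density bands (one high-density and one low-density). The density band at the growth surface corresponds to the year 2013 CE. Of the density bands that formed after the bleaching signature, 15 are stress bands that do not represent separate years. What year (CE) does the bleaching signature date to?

1815 CE

There are 411 density bands younger than the bleaching signature.
Excluding 15 false density bands: 411 − 15 = 396.
396 density bands at 2 per year is 396 / 2 = 198 years.
Counting back 198 years from 2013 CE places the bleaching signature in 2013 − 198 = 1815 CE.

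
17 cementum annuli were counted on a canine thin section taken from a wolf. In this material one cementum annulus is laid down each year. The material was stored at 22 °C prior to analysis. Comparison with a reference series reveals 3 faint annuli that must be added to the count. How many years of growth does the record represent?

20 yr

After corrections the count is 17 + 3 = 20 cementum annuli.
One cementum annulus per year makes the duration 20 years.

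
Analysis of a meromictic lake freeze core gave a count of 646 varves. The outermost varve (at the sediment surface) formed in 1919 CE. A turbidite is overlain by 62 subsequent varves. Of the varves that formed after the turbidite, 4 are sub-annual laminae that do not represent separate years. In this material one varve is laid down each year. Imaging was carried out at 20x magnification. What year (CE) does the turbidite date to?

1861 CE

62 varves formed after the turbidite.
Excluding 4 false varves: 62 − 4 = 58.
1919 − 58 = 1861 CE.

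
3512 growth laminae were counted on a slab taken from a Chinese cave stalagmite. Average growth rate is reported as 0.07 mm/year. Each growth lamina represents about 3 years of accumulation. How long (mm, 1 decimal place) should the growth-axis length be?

737.5 mm

At 3 years per growth lamina, 3512 × 3 = 10536 years.
Predicted length = 0.07 mm/year × 10536 years = 737.5 mm.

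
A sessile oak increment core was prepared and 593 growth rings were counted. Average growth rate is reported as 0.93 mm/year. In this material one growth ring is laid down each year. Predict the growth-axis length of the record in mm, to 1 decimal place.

551.5 mm

593 years of growth are recorded.
Length ≈ 0.93 × 593 = 551.5 mm.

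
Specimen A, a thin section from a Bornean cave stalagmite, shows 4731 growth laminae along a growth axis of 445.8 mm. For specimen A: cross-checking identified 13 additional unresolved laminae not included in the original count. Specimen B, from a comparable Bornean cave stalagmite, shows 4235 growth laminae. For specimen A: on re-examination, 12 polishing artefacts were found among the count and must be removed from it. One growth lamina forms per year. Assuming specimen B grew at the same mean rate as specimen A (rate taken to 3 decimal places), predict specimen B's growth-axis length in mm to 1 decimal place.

Specimen A: correcting the raw count gives 4731 − 12 + 13 = 4732 true growth laminae.
A: 445.8 mm over 4732 years gives 445.8 / 4732 ≈ 0.094 mm/year.
B's length ≈ 0.094 × 4235 = 398.1 mm.

398.1 mm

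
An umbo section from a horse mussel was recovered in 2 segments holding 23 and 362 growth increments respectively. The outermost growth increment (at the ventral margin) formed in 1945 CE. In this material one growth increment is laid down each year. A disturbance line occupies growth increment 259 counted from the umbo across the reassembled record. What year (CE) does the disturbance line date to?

1819 CE

Total growth increments = 23 + 362 = 385.
Between growth increment 259 and the ventral margin there are 385 − 259 = 126 growth increments.
The growth increment at the ventral margin is 1945 CE, so the disturbance line dates to 1945 − 126 = 1819 CE.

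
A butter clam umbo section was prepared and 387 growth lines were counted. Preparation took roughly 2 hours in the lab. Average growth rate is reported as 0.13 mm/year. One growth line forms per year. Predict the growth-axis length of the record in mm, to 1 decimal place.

387 years of growth are recorded.
Predicted length = 0.13 mm/year × 387 years = 50.3 mm.

50.3 mm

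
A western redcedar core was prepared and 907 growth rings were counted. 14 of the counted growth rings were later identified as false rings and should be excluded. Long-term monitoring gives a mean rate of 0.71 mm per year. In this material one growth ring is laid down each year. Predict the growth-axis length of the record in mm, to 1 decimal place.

Adjusted count: 907 − 14 = 893 growth rings.
Length ≈ 0.71 × 893 = 634.0 mm.

634.0 mm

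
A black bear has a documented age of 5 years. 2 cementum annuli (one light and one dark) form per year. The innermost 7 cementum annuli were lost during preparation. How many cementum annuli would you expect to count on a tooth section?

Expected cementum annuli: 5 × 2 = 10.
Less the 7 uncaptured cementum annuli: 10 − 7 = 3.

3 cementum annuli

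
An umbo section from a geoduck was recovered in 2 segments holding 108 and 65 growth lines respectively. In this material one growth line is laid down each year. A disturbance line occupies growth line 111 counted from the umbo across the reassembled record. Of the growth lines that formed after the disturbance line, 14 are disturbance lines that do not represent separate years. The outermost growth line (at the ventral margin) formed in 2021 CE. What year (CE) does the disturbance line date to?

Total growth lines = 108 + 65 = 173.
173 − 111 = 62 growth lines lie beyond the disturbance line toward the ventral margin.
Excluding 14 false growth lines: 62 − 14 = 48.
The growth line at the ventral margin is 2021 CE, so the disturbance line dates to 2021 − 48 = 1973 CE.

1973 CE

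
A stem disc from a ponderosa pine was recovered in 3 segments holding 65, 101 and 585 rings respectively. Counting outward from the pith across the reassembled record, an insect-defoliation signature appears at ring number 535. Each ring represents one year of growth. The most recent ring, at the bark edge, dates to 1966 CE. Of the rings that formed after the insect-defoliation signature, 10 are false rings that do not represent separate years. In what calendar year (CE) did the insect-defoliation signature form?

Total rings = 65 + 101 + 585 = 751.
Between ring 535 and the bark edge there are 751 − 535 = 216 rings.
Excluding 10 false rings: 216 − 10 = 206.
1966 − 206 = 1760 CE.

1760 CE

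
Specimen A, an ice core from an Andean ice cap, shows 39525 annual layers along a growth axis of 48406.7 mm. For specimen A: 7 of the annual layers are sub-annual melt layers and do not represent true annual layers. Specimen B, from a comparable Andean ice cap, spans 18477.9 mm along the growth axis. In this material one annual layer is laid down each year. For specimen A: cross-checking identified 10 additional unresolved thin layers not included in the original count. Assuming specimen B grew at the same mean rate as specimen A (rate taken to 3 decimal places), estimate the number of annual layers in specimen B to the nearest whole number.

15084 annual layers

Specimen A: correcting the raw count gives 39525 − 7 + 10 = 39528 true annual layers.
A: 48406.7 mm over 39528 years gives 48406.7 / 39528 ≈ 1.225 mm/yr.
B spans 18477.9 / 1.225 = 15084.00 years ≈ 15084 annual layers.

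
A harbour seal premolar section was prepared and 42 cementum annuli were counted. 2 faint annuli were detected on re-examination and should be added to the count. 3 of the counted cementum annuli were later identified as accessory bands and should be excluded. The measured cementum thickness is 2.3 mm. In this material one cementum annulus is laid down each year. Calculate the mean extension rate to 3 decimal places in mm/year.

0.056 mm/year

True cementum annulus count = 42 − 3 + 2 = 41.
Mean rate = 2.3 mm / 41 years ≈ 0.056 mm/year.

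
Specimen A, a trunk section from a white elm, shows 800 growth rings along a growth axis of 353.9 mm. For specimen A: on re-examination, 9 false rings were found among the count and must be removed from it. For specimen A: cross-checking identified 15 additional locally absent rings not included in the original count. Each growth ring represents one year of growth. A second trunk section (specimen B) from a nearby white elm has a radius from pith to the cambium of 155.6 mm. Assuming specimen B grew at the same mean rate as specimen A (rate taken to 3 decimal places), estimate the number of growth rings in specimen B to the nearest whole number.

Specimen A: adjusted count: 800 − 9 + 15 = 806 growth rings.
A: Extension rate ≈ 353.9 / 806 = 0.439 mm/year.
For B, 155.6 / 0.439 = 354.44 years ≈ 354 growth rings.

354 growth rings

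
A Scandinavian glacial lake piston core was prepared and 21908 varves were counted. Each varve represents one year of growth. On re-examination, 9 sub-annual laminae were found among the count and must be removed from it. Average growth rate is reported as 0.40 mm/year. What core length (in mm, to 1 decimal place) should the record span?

8759.6 mm

True varve count = 21908 − 9 = 21899.
Length ≈ 0.40 × 21899 = 8759.6 mm.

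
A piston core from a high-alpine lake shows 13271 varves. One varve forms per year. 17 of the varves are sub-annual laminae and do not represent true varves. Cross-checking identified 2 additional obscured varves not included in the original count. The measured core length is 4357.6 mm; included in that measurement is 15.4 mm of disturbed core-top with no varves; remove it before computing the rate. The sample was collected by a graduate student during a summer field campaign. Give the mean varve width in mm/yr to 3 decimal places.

Correcting the raw count gives 13271 − 17 + 2 = 13256 true varves.
The growth record spans 4357.6 − 15.4 = 4342.2 mm.
Mean rate = 4342.2 mm / 13256 years ≈ 0.328 mm/yr.

0.328 mm/yr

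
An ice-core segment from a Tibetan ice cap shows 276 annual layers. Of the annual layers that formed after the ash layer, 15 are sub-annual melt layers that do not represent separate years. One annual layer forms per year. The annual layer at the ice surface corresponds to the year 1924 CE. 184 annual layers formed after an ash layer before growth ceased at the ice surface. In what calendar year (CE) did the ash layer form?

184 annual layers post-date the ash layer.
184 − 15 false = 169 true annual layers after the ash layer.
Counting back 169 years from 1924 CE places the ash layer in 1924 − 169 = 1755 CE.

1755 CE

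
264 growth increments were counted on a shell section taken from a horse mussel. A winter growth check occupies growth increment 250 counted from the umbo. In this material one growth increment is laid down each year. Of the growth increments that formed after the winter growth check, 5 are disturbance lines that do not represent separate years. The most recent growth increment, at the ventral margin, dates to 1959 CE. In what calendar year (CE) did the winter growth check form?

1950 CE

264 − 250 = 14 growth increments lie beyond the winter growth check toward the ventral margin.
Excluding 5 false growth increments: 14 − 5 = 9.
Counting back 9 years from 1959 CE places the winter growth check in 1959 − 9 = 1950 CE.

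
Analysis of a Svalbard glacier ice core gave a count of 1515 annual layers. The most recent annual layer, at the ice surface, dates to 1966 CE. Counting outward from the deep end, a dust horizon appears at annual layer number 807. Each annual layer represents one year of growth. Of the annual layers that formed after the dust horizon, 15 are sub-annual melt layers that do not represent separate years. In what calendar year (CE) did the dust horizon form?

The dust horizon sits at annual layer 807 from the deep end, so 1515 − 807 = 708 annual layers formed after it.
Excluding 15 false annual layers: 708 − 15 = 693.
The annual layer at the ice surface is 1966 CE, so the dust horizon dates to 1966 − 693 = 1273 CE.

1273 CE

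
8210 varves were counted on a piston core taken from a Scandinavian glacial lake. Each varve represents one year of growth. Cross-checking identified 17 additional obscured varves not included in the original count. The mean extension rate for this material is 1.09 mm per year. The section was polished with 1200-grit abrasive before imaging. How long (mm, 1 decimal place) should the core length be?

8967.4 mm

True varve count = 8210 + 17 = 8227.
Length ≈ 1.09 × 8227 = 8967.4 mm.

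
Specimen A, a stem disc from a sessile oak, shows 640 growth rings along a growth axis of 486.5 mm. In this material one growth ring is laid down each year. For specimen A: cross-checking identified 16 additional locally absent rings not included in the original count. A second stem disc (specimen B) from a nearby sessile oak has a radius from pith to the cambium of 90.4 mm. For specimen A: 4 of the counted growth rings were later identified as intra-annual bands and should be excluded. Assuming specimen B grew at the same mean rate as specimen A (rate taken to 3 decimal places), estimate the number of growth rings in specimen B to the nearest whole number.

121 growth rings

Specimen A: correcting the raw count gives 640 − 4 + 16 = 652 true growth rings.
A: Extension rate ≈ 486.5 / 652 = 0.746 mm/yr.
B spans 90.4 / 0.746 = 121.18 years ≈ 121 growth rings.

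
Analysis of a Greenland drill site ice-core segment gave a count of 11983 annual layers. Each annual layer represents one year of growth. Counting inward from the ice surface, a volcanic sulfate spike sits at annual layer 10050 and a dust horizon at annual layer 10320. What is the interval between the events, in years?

270 years

10320 − 10050 = 270 annual layers lie between the two events.
One annual layer per year makes the interval 270 years.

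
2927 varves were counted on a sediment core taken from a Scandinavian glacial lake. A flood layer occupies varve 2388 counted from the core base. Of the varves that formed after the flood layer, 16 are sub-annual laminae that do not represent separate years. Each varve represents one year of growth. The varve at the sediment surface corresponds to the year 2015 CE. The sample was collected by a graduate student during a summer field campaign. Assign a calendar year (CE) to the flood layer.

1492 CE

The flood layer sits at varve 2388 from the core base, so 2927 − 2388 = 539 varves formed after it.
Removing the 16 false varves leaves 539 − 16 = 523 true varves beyond the flood layer.
2015 − 523 = 1492 CE.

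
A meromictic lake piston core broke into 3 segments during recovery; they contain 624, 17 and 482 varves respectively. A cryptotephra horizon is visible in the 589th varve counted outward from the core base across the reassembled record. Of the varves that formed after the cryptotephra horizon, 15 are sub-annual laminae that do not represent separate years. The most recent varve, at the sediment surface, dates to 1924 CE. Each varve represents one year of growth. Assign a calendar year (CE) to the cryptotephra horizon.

Total varves = 624 + 17 + 482 = 1123.
1123 − 589 = 534 varves lie beyond the cryptotephra horizon toward the sediment surface.
Excluding 15 false varves: 534 − 15 = 519.
The varve at the sediment surface is 1924 CE, so the cryptotephra horizon dates to 1924 − 519 = 1405 CE.

1405 CE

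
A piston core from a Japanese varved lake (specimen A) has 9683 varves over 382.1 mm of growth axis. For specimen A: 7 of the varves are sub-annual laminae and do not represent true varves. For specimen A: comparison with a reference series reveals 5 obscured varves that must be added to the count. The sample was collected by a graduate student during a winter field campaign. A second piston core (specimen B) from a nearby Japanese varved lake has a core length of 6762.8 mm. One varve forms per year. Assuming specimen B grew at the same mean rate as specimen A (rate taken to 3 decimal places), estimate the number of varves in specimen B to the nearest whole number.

173405 varves

Specimen A: after corrections the count is 9683 − 7 + 5 = 9681 varves.
A: Mean rate = 382.1 mm / 9681 years ≈ 0.039 mm/yr.
B spans 6762.8 / 0.039 = 173405.13 years ≈ 173405 varves.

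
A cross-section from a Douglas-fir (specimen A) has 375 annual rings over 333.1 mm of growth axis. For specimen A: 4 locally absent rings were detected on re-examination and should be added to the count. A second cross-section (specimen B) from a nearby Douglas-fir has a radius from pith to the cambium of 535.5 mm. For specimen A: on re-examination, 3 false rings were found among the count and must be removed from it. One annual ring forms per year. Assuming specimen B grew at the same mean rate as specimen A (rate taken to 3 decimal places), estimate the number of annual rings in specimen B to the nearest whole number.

604 annual rings

Specimen A: adjusted count: 375 − 3 + 4 = 376 annual rings.
A: 333.1 mm over 376 years gives 333.1 / 376 ≈ 0.886 mm/yr.
For B, 535.5 / 0.886 = 604.40 years ≈ 604 annual rings.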